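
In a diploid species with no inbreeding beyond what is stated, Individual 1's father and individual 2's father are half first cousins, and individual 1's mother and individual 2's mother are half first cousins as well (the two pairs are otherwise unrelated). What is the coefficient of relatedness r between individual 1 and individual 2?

0.03125

Wright's path rule: contributions from independent ancestry routes add.
Individual 1 and individual 2 are related in two ways: half second cousins through their fathers (r = 1/64) and half second cousins through their mothers (r = 1/64).
r = 1/64 + 1/64 = 1/32 = 0.03125.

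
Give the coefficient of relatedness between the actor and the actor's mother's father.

0.25

Each parent–offspring link contributes a factor of 1/2, and independent paths through distinct common ancestors add.
Two parent–offspring links: r = (1/2)^2 = 1/4.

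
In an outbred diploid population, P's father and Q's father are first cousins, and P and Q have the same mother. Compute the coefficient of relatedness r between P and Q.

With two independent routes of shared ancestry, r is the sum of the two contributions.
P and Q are related in two ways: second cousins through their fathers (r = 1/32) and half-sibs through their shared mother (r = 1/4).
r = 1/32 + 1/4 = 0.28125.

0.28125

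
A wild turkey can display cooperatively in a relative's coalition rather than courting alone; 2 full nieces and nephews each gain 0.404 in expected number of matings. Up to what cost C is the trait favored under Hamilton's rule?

0.202

r to a full niece or nephew = 1/4 (full aunt/uncle↔niece/nephew: two paths of length 3 through the shared grandparent pair: r = 2·(1/2)^3 = 1/4).
Hamilton's rule: n·r·B > C, so the trait is favored while C < n·r·B = 2·0.25·0.404 = 0.202.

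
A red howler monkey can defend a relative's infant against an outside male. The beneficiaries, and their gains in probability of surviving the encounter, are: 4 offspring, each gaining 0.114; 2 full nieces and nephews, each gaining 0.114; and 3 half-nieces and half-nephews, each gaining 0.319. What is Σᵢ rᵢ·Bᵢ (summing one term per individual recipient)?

r to an offspring = 0.5 (one parent–offspring link: r = (1/2)^1 = 1/2).
r to a full niece or nephew = 1/4 (full aunt/uncle↔niece/nephew: two paths of length 3 through the shared grandparent pair: r = 2·(1/2)^3 = 1/4).
r to a half-niece or half-nephew = 1/8 (half-aunt/uncle↔niece/nephew: one path of length 3: r = (1/2)^3 = 1/8).
Summing one r·B term per recipient: 4·0.5·0.114 + 2·0.25·0.114 + 3·0.125·0.319 = 0.404625.

0.404625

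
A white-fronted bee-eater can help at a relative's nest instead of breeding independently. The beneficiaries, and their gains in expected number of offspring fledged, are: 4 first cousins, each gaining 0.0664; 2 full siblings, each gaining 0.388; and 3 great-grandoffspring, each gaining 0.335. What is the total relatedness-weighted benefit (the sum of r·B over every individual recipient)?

0.546825

r to a first cousin = 0.125 (first cousins share one grandparent pair — two paths of length 4: r = 2·(1/2)^4 = 1/8).
r to a full sibling = 0.5 (full sibs share both parents — two paths of length 2: r = 2·(1/2)^2 = 1/2).
r to a great-grandoffspring = 1/8 (three parent–offspring links: r = (1/2)^3 = 1/8).
Summing one r·B term per recipient: 4·0.125·0.0664 + 2·0.5·0.388 + 3·0.125·0.335 = 0.546825.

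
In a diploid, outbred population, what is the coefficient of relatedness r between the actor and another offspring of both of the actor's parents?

0.5

Each parent–offspring link contributes a factor of 1/2, and independent paths through distinct common ancestors add.
Full sibs share both parents — two paths of length 2: r = 2·(1/2)^2 = 1/2.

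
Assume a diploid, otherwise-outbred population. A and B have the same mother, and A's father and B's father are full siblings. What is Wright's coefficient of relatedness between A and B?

0.375

Wright's path rule: contributions from independent ancestry routes add.
A and B are related in two ways: half-sibs through their shared mother (r = 1/4) and first cousins through their fathers (r = 1/8).
r = 1/4 + 1/8 = 0.375.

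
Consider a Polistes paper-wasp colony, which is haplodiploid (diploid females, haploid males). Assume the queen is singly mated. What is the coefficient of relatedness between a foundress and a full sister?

Haplodiploid full sisters inherit their father's entire haploid genome identically (contributing 1/2) and on average half of their mother's contribution (1/2 · 1/2 = 1/4); r = 1/2 + 1/4 = 3/4.

0.75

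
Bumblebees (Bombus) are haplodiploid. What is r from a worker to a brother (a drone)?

Her haploid brother carries none of their father's genes and a random half of their mother's genome; that half matches the maternal half of her own genome with probability 1/2: r = 1/2 · 1/2 = 1/4.

0.25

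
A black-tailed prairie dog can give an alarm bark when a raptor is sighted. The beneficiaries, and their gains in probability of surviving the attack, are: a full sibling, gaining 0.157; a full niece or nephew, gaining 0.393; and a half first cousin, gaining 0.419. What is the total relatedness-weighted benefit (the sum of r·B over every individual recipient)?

0.2029375

r to a full sibling = 1/2 (full sibs share both parents — two paths of length 2: r = 2·(1/2)^2 = 1/2).
r to a full niece or nephew = 0.25 (full aunt/uncle↔niece/nephew: two paths of length 3 through the shared grandparent pair: r = 2·(1/2)^3 = 1/4).
r to a half first cousin = 0.0625 (half first cousins share one grandparent — one path of length 4: r = (1/2)^4 = 1/16).
Summing one r·B term per recipient: 1·0.5·0.157 + 1·0.25·0.393 + 1·0.0625·0.419 = 0.2029375.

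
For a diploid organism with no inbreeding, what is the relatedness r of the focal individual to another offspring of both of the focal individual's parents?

Each parent–offspring link contributes a factor of 1/2, and independent paths through distinct common ancestors add.
Full sibs share both parents — two paths of length 2: r = 2·(1/2)^2 = 1/2.

0.5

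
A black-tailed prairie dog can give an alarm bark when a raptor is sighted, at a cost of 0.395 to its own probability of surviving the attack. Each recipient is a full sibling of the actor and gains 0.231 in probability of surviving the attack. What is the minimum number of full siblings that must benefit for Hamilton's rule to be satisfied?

4

r to a full sibling = 1/2 (full sibs share both parents — two paths of length 2: r = 2·(1/2)^2 = 1/2).
Hamilton's rule: n·r·B > C  ⇒  n > C/(r·B) = 0.395/(0.5·0.231) = 3.42.
The smallest integer exceeding 3.42 is 4.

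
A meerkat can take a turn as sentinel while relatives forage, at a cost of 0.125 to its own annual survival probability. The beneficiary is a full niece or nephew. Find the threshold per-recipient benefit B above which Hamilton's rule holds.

r to a full niece or nephew = 1/4 (full aunt/uncle↔niece/nephew: two paths of length 3 through the shared grandparent pair: r = 2·(1/2)^3 = 1/4).
Hamilton's rule with n recipients of equal r: n·r·B > C, so B > C/(n·r) = 0.125/(1·0.25) = 0.5.

0.5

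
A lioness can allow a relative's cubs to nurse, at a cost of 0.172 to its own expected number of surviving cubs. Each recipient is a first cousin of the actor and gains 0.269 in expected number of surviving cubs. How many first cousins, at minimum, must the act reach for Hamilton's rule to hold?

r to a first cousin = 0.125 (first cousins share one grandparent pair — two paths of length 4: r = 2·(1/2)^4 = 1/8).
Hamilton's rule: n·r·B > C  ⇒  n > C/(r·B) = 0.172/(0.125·0.269) = 5.115.
The smallest integer exceeding 5.115 is 6.

6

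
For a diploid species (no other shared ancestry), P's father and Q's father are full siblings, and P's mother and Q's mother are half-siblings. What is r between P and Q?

Independent pedigree routes through distinct common ancestors add.
P and Q are related in two ways: first cousins through their fathers (r = 1/8) and half first cousins through their mothers (r = 1/16).
r = 1/8 + 1/16 = 0.1875.

0.1875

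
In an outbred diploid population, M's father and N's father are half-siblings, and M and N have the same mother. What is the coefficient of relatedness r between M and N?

Wright's path rule: contributions from independent ancestry routes add.
M and N are related in two ways: half first cousins through their fathers (r = 1/16) and half-sibs through their shared mother (r = 1/4).
r = 1/16 + 1/4 = 0.3125.

0.3125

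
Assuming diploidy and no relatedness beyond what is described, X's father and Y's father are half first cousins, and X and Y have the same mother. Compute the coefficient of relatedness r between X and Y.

With two independent routes of shared ancestry, r is the sum of the two contributions.
X and Y are related in two ways: half second cousins through their fathers (r = 1/64) and half-sibs through their shared mother (r = 1/4).
r = 1/64 + 1/4 = 17/64 = 0.265625.

0.265625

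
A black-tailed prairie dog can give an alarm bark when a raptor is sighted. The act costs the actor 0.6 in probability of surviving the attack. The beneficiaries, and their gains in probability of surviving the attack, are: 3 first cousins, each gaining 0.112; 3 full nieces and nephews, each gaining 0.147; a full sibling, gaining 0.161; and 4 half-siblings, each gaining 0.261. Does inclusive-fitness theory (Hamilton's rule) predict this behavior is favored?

Hamilton's rule: the trait is favored when the sum of r·B over every recipient exceeds the actor's cost C.
r to a first cousin = 0.125 (first cousins share one grandparent pair — two paths of length 4: r = 2·(1/2)^4 = 1/8).
r to a full niece or nephew = 0.25 (full aunt/uncle↔niece/nephew: two paths of length 3 through the shared grandparent pair: r = 2·(1/2)^3 = 1/4).
r to a full sibling = 0.5 (full sibs share both parents — two paths of length 2: r = 2·(1/2)^2 = 1/2).
r to a half-sibling = 1/4 (half-sibs share one parent — one path of length 2: r = (1/2)^2 = 1/4).
Summing one r·B term per recipient: 3·0.125·0.112 + 3·0.25·0.147 + 1·0.5·0.161 + 4·0.25·0.261 = 0.49375.
0.49375 < 0.6: the indirect benefit is less than the cost.

No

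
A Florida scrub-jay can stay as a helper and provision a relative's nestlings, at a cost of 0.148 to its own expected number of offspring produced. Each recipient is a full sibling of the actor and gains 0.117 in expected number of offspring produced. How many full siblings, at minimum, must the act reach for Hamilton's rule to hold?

3

r to a full sibling = 1/2 (full sibs share both parents — two paths of length 2: r = 2·(1/2)^2 = 1/2).
Hamilton's rule: n·r·B > C  ⇒  n > C/(r·B) = 0.148/(0.5·0.117) = 2.53.
The smallest integer exceeding 2.53 is 3.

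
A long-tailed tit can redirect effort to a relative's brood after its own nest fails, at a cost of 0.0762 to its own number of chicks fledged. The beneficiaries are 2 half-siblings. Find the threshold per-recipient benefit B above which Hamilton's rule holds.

0.1524

r to a half-sibling = 0.25 (half-sibs share one parent — one path of length 2: r = (1/2)^2 = 1/4).
Hamilton's rule with n recipients of equal r: n·r·B > C, so B > C/(n·r) = 0.0762/(2·0.25) = 0.1524.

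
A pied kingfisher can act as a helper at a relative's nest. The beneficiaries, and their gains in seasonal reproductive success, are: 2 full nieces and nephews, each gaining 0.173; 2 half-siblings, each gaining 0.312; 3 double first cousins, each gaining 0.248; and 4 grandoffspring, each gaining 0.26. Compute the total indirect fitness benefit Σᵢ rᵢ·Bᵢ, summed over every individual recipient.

0.6885

r to a full niece or nephew = 1/4 (full aunt/uncle↔niece/nephew: two paths of length 3 through the shared grandparent pair: r = 2·(1/2)^3 = 1/4).
r to a half-sibling = 1/4 (half-sibs share one parent — one path of length 2: r = (1/2)^2 = 1/4).
r to a double first cousin = 0.25 (double first cousins share both grandparent pairs — four paths of length 4: r = 4·(1/2)^4 = 1/4).
r to a grandoffspring = 0.25 (two parent–offspring links: r = (1/2)^2 = 1/4).
Summing one r·B term per recipient: 2·0.25·0.173 + 2·0.25·0.312 + 3·0.25·0.248 + 4·0.25·0.26 = 0.6885.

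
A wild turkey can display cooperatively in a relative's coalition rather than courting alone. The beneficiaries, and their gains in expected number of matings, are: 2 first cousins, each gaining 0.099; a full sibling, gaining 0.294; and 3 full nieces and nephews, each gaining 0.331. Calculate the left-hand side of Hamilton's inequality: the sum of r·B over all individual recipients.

0.42

r to a first cousin = 0.125 (first cousins share one grandparent pair — two paths of length 4: r = 2·(1/2)^4 = 1/8).
r to a full sibling = 1/2 (full sibs share both parents — two paths of length 2: r = 2·(1/2)^2 = 1/2).
r to a full niece or nephew = 1/4 (full aunt/uncle↔niece/nephew: two paths of length 3 through the shared grandparent pair: r = 2·(1/2)^3 = 1/4).
Summing one r·B term per recipient: 2·0.125·0.099 + 1·0.5·0.294 + 3·0.25·0.331 = 0.42.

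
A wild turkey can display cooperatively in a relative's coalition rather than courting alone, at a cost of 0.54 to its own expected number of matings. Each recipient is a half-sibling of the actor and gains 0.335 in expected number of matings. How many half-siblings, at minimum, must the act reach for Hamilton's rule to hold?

7

r to a half-sibling = 1/4 (half-sibs share one parent — one path of length 2: r = (1/2)^2 = 1/4).
Hamilton's rule: n·r·B > C  ⇒  n > C/(r·B) = 0.54/(0.25·0.335) = 6.448.
The smallest integer exceeding 6.448 is 7.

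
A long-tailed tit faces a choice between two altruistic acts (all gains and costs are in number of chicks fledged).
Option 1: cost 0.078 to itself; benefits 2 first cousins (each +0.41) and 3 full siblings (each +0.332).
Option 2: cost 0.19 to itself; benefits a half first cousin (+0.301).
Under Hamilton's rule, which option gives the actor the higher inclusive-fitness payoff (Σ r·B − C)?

Option 1: r to a first cousin = 0.125.
Option 1: r to a full sibling = 0.5.
Option 1: Σ r·B − C = (2·0.125·0.41 + 3·0.5·0.332) − 0.078 = 0.5225.
Option 2: r to a half first cousin = 0.0625.
Option 2: Σ r·B − C = (1·0.0625·0.301) − 0.19 = -0.1711875.
Option 1 has the higher net inclusive-fitness payoff.

Option 1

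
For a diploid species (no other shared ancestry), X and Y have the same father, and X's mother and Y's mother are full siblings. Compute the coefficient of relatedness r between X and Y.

0.375

Wright's path rule: contributions from independent ancestry routes add.
X and Y are related in two ways: half-sibs through their shared father (r = 1/4) and first cousins through their mothers (r = 1/8).
r = 1/4 + 1/8 = 0.375.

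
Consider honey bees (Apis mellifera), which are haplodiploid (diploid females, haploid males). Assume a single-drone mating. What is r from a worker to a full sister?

0.75

Haplodiploid full sisters inherit their father's entire haploid genome identically (contributing 1/2) and on average half of their mother's contribution (1/2 · 1/2 = 1/4); r = 1/2 + 1/4 = 3/4.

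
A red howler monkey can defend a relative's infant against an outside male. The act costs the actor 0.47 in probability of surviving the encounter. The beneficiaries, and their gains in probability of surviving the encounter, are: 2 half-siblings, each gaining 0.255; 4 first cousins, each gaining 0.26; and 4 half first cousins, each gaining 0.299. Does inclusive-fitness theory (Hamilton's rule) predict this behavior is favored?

No

Hamilton's rule: the trait is favored when the sum of r·B over every recipient exceeds the actor's cost C.
r to a half-sibling = 1/4 (half-sibs share one parent — one path of length 2: r = (1/2)^2 = 1/4).
r to a first cousin = 1/8 (first cousins share one grandparent pair — two paths of length 4: r = 2·(1/2)^4 = 1/8).
r to a half first cousin = 0.0625 (half first cousins share one grandparent — one path of length 4: r = (1/2)^4 = 1/16).
Summing one r·B term per recipient: 2·0.25·0.255 + 4·0.125·0.26 + 4·0.0625·0.299 = 0.33225.
0.33225 < 0.47: the indirect benefit is less than the cost.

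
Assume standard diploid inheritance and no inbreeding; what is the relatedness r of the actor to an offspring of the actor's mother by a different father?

Each parent–offspring link contributes a factor of 1/2, and independent paths through distinct common ancestors add.
Half-sibs share one parent — one path of length 2: r = (1/2)^2 = 1/4.

0.25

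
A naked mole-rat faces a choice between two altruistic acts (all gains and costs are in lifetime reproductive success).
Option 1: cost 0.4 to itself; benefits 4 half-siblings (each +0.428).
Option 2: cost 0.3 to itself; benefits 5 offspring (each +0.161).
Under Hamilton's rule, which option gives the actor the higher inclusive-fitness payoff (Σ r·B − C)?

Option 2

Option 1: r to a half-sibling = 0.25.
Option 1: Σ r·B − C = (4·0.25·0.428) − 0.4 = 0.028.
Option 2: r to an offspring = 0.5.
Option 2: Σ r·B − C = (5·0.5·0.161) − 0.3 = 0.1025.
Option 2 has the higher net inclusive-fitness payoff.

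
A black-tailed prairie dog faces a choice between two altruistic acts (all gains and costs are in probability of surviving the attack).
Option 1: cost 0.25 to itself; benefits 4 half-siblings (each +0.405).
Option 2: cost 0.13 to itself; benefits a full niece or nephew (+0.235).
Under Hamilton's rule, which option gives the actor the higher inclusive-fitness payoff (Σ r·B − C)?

Option 1

Option 1: r to a half-sibling = 0.25.
Option 1: Σ r·B − C = (4·0.25·0.405) − 0.25 = 0.155.
Option 2: r to a full niece or nephew = 0.25.
Option 2: Σ r·B − C = (1·0.25·0.235) − 0.13 = -0.07125.
Option 1 has the higher net inclusive-fitness payoff.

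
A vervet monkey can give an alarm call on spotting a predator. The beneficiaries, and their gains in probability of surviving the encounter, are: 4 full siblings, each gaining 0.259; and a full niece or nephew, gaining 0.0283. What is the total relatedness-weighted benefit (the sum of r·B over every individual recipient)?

0.525075

r to a full sibling = 1/2 (full sibs share both parents — two paths of length 2: r = 2·(1/2)^2 = 1/2).
r to a full niece or nephew = 1/4 (full aunt/uncle↔niece/nephew: two paths of length 3 through the shared grandparent pair: r = 2·(1/2)^3 = 1/4).
Summing one r·B term per recipient: 4·0.5·0.259 + 1·0.25·0.0283 = 0.525075.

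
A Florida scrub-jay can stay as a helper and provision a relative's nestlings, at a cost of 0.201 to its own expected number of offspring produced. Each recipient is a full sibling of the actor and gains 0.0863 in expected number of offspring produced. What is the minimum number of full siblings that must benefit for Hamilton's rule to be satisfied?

r to a full sibling = 0.5 (full sibs share both parents — two paths of length 2: r = 2·(1/2)^2 = 1/2).
Hamilton's rule: n·r·B > C  ⇒  n > C/(r·B) = 0.201/(0.5·0.0863) = 4.658.
The smallest integer exceeding 4.658 is 5.

5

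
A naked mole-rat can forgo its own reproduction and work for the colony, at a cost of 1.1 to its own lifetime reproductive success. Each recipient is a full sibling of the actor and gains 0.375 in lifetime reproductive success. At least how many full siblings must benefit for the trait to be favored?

6

r to a full sibling = 0.5 (full sibs share both parents — two paths of length 2: r = 2·(1/2)^2 = 1/2).
Hamilton's rule: n·r·B > C  ⇒  n > C/(r·B) = 1.1/(0.5·0.375) = 5.867.
The smallest integer exceeding 5.867 is 6.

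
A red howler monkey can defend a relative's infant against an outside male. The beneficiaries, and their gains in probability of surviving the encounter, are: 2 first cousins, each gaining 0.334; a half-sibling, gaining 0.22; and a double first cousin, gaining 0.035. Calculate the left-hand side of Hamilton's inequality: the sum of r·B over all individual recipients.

r to a first cousin = 0.125 (first cousins share one grandparent pair — two paths of length 4: r = 2·(1/2)^4 = 1/8).
r to a half-sibling = 0.25 (half-sibs share one parent — one path of length 2: r = (1/2)^2 = 1/4).
r to a double first cousin = 0.25 (double first cousins share both grandparent pairs — four paths of length 4: r = 4·(1/2)^4 = 1/4).
Summing one r·B term per recipient: 2·0.125·0.334 + 1·0.25·0.22 + 1·0.25·0.035 = 0.14725.

0.14725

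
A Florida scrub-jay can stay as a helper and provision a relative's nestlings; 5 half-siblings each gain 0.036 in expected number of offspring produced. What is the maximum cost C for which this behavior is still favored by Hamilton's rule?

0.045

r to a half-sibling = 1/4 (half-sibs share one parent — one path of length 2: r = (1/2)^2 = 1/4).
Hamilton's rule: n·r·B > C, so the trait is favored while C < n·r·B = 5·0.25·0.036 = 0.045.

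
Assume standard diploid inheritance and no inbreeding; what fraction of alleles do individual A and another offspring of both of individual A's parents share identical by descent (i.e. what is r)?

Each parent–offspring link contributes a factor of 1/2, and independent paths through distinct common ancestors add.
Full sibs share both parents — two paths of length 2: r = 2·(1/2)^2 = 1/2.

0.5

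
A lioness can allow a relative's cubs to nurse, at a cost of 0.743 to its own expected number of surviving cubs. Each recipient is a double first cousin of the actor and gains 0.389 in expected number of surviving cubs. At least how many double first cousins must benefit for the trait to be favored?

8

r to a double first cousin = 1/4 (double first cousins share both grandparent pairs — four paths of length 4: r = 4·(1/2)^4 = 1/4).
Hamilton's rule: n·r·B > C  ⇒  n > C/(r·B) = 0.743/(0.25·0.389) = 7.64.
The smallest integer exceeding 7.64 is 8.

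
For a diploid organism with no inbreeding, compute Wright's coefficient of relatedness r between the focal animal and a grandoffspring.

Two parent–offspring links: r = (1/2)^2 = 1/4.

0.25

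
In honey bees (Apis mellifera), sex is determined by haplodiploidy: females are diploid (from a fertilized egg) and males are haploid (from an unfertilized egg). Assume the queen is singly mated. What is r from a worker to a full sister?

0.75

Haplodiploid full sisters inherit their father's entire haploid genome identically (contributing 1/2) and on average half of their mother's contribution (1/2 · 1/2 = 1/4); r = 1/2 + 1/4 = 3/4.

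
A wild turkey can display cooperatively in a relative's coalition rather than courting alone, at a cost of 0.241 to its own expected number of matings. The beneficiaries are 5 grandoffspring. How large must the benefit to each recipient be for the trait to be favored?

r to a grandoffspring = 0.25 (two parent–offspring links: r = (1/2)^2 = 1/4).
Hamilton's rule with n recipients of equal r: n·r·B > C, so B > C/(n·r) = 0.241/(5·0.25) = 0.1928.

0.1928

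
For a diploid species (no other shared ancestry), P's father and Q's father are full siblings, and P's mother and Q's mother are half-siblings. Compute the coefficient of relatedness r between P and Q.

Relatedness sums over independent paths through distinct common ancestors.
P and Q are related in two ways: first cousins through their fathers (r = 1/8) and half first cousins through their mothers (r = 1/16).
r = 1/8 + 1/16 = 0.1875.

0.1875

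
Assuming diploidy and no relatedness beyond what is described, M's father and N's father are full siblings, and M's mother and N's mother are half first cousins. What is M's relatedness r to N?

0.140625

Wright's path rule: contributions from independent ancestry routes add.
M and N are related in two ways: first cousins through their fathers (r = 1/8) and half second cousins through their mothers (r = 1/64).
r = 1/8 + 1/64 = 9/64 = 0.140625.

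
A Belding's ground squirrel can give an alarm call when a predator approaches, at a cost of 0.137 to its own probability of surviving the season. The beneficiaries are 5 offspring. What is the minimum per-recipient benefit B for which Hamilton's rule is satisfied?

0.0548

r to an offspring = 1/2 (one parent–offspring link: r = (1/2)^1 = 1/2).
Hamilton's rule with n recipients of equal r: n·r·B > C, so B > C/(n·r) = 0.137/(5·0.5) = 0.0548.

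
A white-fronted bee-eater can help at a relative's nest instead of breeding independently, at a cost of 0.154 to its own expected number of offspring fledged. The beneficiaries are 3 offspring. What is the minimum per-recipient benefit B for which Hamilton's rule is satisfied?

r to an offspring = 0.5 (one parent–offspring link: r = (1/2)^1 = 1/2).
Hamilton's rule with n recipients of equal r: n·r·B > C, so B > C/(n·r) = 0.154/(3·0.5) = 0.1027.

0.1027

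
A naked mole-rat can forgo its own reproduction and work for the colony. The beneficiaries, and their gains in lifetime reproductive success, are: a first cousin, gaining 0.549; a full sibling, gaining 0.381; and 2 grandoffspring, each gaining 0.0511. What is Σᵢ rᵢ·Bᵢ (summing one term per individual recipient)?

r to a first cousin = 0.125 (first cousins share one grandparent pair — two paths of length 4: r = 2·(1/2)^4 = 1/8).
r to a full sibling = 1/2 (full sibs share both parents — two paths of length 2: r = 2·(1/2)^2 = 1/2).
r to a grandoffspring = 0.25 (two parent–offspring links: r = (1/2)^2 = 1/4).
Summing one r·B term per recipient: 1·0.125·0.549 + 1·0.5·0.381 + 2·0.25·0.0511 = 0.284675.

0.284675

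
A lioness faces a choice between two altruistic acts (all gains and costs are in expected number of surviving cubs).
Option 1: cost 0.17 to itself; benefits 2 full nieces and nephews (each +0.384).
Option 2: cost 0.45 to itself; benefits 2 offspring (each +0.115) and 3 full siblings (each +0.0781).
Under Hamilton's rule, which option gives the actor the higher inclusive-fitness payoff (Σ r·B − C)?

Option 1: r to a full niece or nephew = 0.25.
Option 1: Σ r·B − C = (2·0.25·0.384) − 0.17 = 0.022.
Option 2: r to an offspring = 0.5.
Option 2: r to a full sibling = 0.5.
Option 2: Σ r·B − C = (2·0.5·0.115 + 3·0.5·0.0781) − 0.45 = -0.21785.
Option 1 has the higher net inclusive-fitness payoff.

Option 1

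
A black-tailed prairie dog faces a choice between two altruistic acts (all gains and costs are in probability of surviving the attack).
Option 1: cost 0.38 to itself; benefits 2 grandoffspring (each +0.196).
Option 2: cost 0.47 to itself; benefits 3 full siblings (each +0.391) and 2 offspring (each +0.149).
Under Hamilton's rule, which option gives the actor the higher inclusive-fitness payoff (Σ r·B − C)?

Option 2

Option 1: r to a grandoffspring = 0.25.
Option 1: Σ r·B − C = (2·0.25·0.196) − 0.38 = -0.282.
Option 2: r to a full sibling = 0.5.
Option 2: r to an offspring = 0.5.
Option 2: Σ r·B − C = (3·0.5·0.391 + 2·0.5·0.149) − 0.47 = 0.2655.
Option 2 has the higher net inclusive-fitness payoff.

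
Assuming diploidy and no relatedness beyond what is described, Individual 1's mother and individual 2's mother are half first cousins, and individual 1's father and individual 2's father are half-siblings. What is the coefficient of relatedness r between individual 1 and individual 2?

0.078125

With two independent routes of shared ancestry, r is the sum of the two contributions.
Individual 1 and individual 2 are related in two ways: half second cousins through their mothers (r = 1/64) and half first cousins through their fathers (r = 1/16).
r = 1/64 + 1/16 = 0.078125.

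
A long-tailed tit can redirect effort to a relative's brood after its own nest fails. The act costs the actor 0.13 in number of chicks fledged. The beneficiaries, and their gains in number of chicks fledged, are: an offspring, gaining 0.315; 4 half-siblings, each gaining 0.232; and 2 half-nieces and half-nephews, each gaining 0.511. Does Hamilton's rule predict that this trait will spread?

Yes

Hamilton's rule: the trait is favored when the sum of r·B over every recipient exceeds the actor's cost C.
r to an offspring = 1/2 (one parent–offspring link: r = (1/2)^1 = 1/2).
r to a half-sibling = 1/4 (half-sibs share one parent — one path of length 2: r = (1/2)^2 = 1/4).
r to a half-niece or half-nephew = 1/8 (half-aunt/uncle↔niece/nephew: one path of length 3: r = (1/2)^3 = 1/8).
Summing one r·B term per recipient: 1·0.5·0.315 + 4·0.25·0.232 + 2·0.125·0.511 = 0.51725.
0.51725 > 0.13: the indirect benefit exceeds the cost.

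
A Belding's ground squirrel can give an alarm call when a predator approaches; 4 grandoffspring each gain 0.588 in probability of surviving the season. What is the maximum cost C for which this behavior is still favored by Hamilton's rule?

r to a grandoffspring = 0.25 (two parent–offspring links: r = (1/2)^2 = 1/4).
Hamilton's rule: n·r·B > C, so the trait is favored while C < n·r·B = 4·0.25·0.588 = 0.588.

0.588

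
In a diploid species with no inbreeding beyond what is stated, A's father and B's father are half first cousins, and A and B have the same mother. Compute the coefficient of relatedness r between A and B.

Relatedness sums over independent paths through distinct common ancestors.
A and B are related in two ways: half second cousins through their fathers (r = 1/64) and half-sibs through their shared mother (r = 1/4).
r = 1/64 + 1/4 = 0.265625.

0.265625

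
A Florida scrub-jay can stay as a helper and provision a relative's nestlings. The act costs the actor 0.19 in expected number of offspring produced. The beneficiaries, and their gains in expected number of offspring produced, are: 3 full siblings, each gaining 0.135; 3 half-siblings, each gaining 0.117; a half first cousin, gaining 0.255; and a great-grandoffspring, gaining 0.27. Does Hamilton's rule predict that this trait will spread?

Hamilton's rule: the trait is favored when the sum of r·B over every recipient exceeds the actor's cost C.
r to a full sibling = 0.5 (full sibs share both parents — two paths of length 2: r = 2·(1/2)^2 = 1/2).
r to a half-sibling = 0.25 (half-sibs share one parent — one path of length 2: r = (1/2)^2 = 1/4).
r to a half first cousin = 0.0625 (half first cousins share one grandparent — one path of length 4: r = (1/2)^4 = 1/16).
r to a great-grandoffspring = 0.125 (three parent–offspring links: r = (1/2)^3 = 1/8).
Summing one r·B term per recipient: 3·0.5·0.135 + 3·0.25·0.117 + 1·0.0625·0.255 + 1·0.125·0.27 = 0.3399375.
0.3399375 > 0.19: the indirect benefit exceeds the cost.

Yes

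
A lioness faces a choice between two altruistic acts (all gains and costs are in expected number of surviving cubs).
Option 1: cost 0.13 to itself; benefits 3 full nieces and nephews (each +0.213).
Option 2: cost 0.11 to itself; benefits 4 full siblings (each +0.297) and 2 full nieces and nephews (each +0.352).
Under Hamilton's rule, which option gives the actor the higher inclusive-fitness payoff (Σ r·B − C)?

Option 1: r to a full niece or nephew = 0.25.
Option 1: Σ r·B − C = (3·0.25·0.213) − 0.13 = 0.02975.
Option 2: r to a full sibling = 0.5.
Option 2: r to a full niece or nephew = 0.25.
Option 2: Σ r·B − C = (4·0.5·0.297 + 2·0.25·0.352) − 0.11 = 0.66.
Option 2 has the higher net inclusive-fitness payoff.

Option 2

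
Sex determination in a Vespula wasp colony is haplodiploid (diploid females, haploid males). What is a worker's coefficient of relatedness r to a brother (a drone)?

Her haploid brother carries none of their father's genes and a random half of their mother's genome; that half matches the maternal half of her own genome with probability 1/2: r = 1/2 · 1/2 = 1/4.

0.25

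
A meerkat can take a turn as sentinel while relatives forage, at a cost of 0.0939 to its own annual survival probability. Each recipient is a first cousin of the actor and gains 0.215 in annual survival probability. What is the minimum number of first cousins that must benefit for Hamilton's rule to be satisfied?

r to a first cousin = 0.125 (first cousins share one grandparent pair — two paths of length 4: r = 2·(1/2)^4 = 1/8).
Hamilton's rule: n·r·B > C  ⇒  n > C/(r·B) = 0.0939/(0.125·0.215) = 3.494.
The smallest integer exceeding 3.494 is 4.

4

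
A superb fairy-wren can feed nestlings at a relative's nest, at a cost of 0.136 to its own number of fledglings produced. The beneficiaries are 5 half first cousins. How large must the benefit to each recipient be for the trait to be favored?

0.4352

r to a half first cousin = 1/16 (half first cousins share one grandparent — one path of length 4: r = (1/2)^4 = 1/16).
Hamilton's rule with n recipients of equal r: n·r·B > C, so B > C/(n·r) = 0.136/(5·0.0625) = 0.4352.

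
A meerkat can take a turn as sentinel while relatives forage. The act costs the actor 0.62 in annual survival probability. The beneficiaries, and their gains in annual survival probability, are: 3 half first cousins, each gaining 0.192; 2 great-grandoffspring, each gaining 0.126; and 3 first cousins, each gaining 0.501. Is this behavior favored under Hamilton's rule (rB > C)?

Hamilton's rule: the trait is favored when the sum of r·B over every recipient exceeds the actor's cost C.
r to a half first cousin = 0.0625 (half first cousins share one grandparent — one path of length 4: r = (1/2)^4 = 1/16).
r to a great-grandoffspring = 1/8 (three parent–offspring links: r = (1/2)^3 = 1/8).
r to a first cousin = 1/8 (first cousins share one grandparent pair — two paths of length 4: r = 2·(1/2)^4 = 1/8).
Summing one r·B term per recipient: 3·0.0625·0.192 + 2·0.125·0.126 + 3·0.125·0.501 = 0.255375.
0.255375 < 0.62: the indirect benefit is less than the cost.

No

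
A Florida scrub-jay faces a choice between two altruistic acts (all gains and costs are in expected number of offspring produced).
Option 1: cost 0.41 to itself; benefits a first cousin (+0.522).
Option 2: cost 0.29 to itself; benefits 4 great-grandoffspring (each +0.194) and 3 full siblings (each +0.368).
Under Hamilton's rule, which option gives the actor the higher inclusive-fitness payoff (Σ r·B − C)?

Option 1: r to a first cousin = 0.125.
Option 1: Σ r·B − C = (1·0.125·0.522) − 0.41 = -0.34475.
Option 2: r to a great-grandoffspring = 0.125.
Option 2: r to a full sibling = 0.5.
Option 2: Σ r·B − C = (4·0.125·0.194 + 3·0.5·0.368) − 0.29 = 0.359.
Option 2 has the higher net inclusive-fitness payoff.

Option 2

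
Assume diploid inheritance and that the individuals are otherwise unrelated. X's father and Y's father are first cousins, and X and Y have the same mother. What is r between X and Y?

0.28125

Wright's path rule: contributions from independent ancestry routes add.
X and Y are related in two ways: second cousins through their fathers (r = 1/32) and half-sibs through their shared mother (r = 1/4).
r = 1/32 + 1/4 = 0.28125.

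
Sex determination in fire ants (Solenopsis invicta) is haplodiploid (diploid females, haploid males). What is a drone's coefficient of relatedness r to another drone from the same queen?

Haploid brothers each carry a random half of the queen's diploid genome, so on average they share half: r = 1/2.

0.5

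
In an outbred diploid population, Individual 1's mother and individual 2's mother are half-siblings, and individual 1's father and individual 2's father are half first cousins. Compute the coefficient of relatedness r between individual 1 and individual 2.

With two independent routes of shared ancestry, r is the sum of the two contributions.
Individual 1 and individual 2 are related in two ways: half first cousins through their mothers (r = 1/16) and half second cousins through their fathers (r = 1/64).
r = 1/16 + 1/64 = 0.078125.

0.078125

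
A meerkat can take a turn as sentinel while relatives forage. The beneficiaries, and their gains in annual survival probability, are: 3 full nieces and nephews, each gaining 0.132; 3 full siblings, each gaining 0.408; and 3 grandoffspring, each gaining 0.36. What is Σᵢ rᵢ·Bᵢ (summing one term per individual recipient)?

0.981

r to a full niece or nephew = 0.25 (full aunt/uncle↔niece/nephew: two paths of length 3 through the shared grandparent pair: r = 2·(1/2)^3 = 1/4).
r to a full sibling = 1/2 (full sibs share both parents — two paths of length 2: r = 2·(1/2)^2 = 1/2).
r to a grandoffspring = 1/4 (two parent–offspring links: r = (1/2)^2 = 1/4).
Summing one r·B term per recipient: 3·0.25·0.132 + 3·0.5·0.408 + 3·0.25·0.36 = 0.981.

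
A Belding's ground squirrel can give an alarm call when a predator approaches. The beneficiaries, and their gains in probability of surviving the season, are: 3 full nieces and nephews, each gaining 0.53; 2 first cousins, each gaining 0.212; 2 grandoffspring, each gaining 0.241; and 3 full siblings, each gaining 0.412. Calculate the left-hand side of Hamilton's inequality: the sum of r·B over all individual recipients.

1.189

r to a full niece or nephew = 1/4 (full aunt/uncle↔niece/nephew: two paths of length 3 through the shared grandparent pair: r = 2·(1/2)^3 = 1/4).
r to a first cousin = 1/8 (first cousins share one grandparent pair — two paths of length 4: r = 2·(1/2)^4 = 1/8).
r to a grandoffspring = 1/4 (two parent–offspring links: r = (1/2)^2 = 1/4).
r to a full sibling = 0.5 (full sibs share both parents — two paths of length 2: r = 2·(1/2)^2 = 1/2).
Summing one r·B term per recipient: 3·0.25·0.53 + 2·0.125·0.212 + 2·0.25·0.241 + 3·0.5·0.412 = 1.189.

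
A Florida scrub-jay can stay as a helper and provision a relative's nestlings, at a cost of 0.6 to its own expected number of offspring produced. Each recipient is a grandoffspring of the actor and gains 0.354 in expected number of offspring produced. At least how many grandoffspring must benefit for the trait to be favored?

7

r to a grandoffspring = 1/4 (two parent–offspring links: r = (1/2)^2 = 1/4).
Hamilton's rule: n·r·B > C  ⇒  n > C/(r·B) = 0.6/(0.25·0.354) = 6.78.
The smallest integer exceeding 6.78 is 7.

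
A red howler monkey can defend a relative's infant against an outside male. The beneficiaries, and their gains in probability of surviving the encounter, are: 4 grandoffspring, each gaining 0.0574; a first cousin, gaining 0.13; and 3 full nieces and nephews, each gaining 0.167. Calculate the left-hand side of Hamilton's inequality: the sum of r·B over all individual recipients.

r to a grandoffspring = 0.25 (two parent–offspring links: r = (1/2)^2 = 1/4).
r to a first cousin = 0.125 (first cousins share one grandparent pair — two paths of length 4: r = 2·(1/2)^4 = 1/8).
r to a full niece or nephew = 0.25 (full aunt/uncle↔niece/nephew: two paths of length 3 through the shared grandparent pair: r = 2·(1/2)^3 = 1/4).
Summing one r·B term per recipient: 4·0.25·0.0574 + 1·0.125·0.13 + 3·0.25·0.167 = 0.1989.

0.1989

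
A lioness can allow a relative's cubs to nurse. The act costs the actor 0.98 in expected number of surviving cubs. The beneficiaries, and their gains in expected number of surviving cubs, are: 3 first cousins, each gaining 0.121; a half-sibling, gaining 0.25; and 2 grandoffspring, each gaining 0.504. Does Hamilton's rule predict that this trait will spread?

Hamilton's rule: the trait is favored when the sum of r·B over every recipient exceeds the actor's cost C.
r to a first cousin = 0.125 (first cousins share one grandparent pair — two paths of length 4: r = 2·(1/2)^4 = 1/8).
r to a half-sibling = 1/4 (half-sibs share one parent — one path of length 2: r = (1/2)^2 = 1/4).
r to a grandoffspring = 0.25 (two parent–offspring links: r = (1/2)^2 = 1/4).
Summing one r·B term per recipient: 3·0.125·0.121 + 1·0.25·0.25 + 2·0.25·0.504 = 0.359875.
0.359875 < 0.98: the indirect benefit is less than the cost.

No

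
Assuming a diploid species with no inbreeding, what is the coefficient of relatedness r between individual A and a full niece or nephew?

0.25

Each parent–offspring link contributes a factor of 1/2, and independent paths through distinct common ancestors add.
Full aunt/uncle↔niece/nephew: two paths of length 3 through the shared grandparent pair: r = 2·(1/2)^3 = 1/4.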